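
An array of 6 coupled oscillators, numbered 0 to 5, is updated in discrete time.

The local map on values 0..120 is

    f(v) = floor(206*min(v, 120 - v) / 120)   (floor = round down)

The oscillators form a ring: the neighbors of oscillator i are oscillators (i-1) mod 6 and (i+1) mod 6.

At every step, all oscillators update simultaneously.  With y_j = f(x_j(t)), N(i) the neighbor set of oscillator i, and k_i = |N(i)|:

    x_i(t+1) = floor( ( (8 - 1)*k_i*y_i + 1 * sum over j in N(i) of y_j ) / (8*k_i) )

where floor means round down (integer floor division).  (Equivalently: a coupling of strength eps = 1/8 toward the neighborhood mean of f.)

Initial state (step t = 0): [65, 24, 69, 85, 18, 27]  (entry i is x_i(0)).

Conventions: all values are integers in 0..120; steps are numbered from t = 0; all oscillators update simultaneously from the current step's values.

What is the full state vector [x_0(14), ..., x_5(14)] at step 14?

Simulating step by step:
t=0: [65, 24, 69, 85, 18, 27]
t=1: [87, 47, 82, 59, 32, 48]
t=2: [59, 77, 68, 95, 58, 78]
t=3: [97, 75, 85, 48, 93, 75]
t=4: [43, 73, 62, 78, 50, 72]
t=5: [74, 80, 96, 74, 84, 81]
t=6: [76, 66, 45, 74, 62, 66]
t=7: [77, 90, 78, 79, 97, 91]
t=8: [70, 53, 70, 68, 41, 49]
t=9: [85, 89, 85, 87, 72, 83]
t=10: [59, 53, 59, 57, 79, 64]
t=11: [100, 91, 100, 95, 73, 94]
t=12: [35, 47, 35, 43, 75, 45]
t=13: [62, 77, 62, 72, 76, 75]
t=14: [96, 76, 96, 82, 75, 78]

Answer: [96, 76, 96, 82, 75, 78]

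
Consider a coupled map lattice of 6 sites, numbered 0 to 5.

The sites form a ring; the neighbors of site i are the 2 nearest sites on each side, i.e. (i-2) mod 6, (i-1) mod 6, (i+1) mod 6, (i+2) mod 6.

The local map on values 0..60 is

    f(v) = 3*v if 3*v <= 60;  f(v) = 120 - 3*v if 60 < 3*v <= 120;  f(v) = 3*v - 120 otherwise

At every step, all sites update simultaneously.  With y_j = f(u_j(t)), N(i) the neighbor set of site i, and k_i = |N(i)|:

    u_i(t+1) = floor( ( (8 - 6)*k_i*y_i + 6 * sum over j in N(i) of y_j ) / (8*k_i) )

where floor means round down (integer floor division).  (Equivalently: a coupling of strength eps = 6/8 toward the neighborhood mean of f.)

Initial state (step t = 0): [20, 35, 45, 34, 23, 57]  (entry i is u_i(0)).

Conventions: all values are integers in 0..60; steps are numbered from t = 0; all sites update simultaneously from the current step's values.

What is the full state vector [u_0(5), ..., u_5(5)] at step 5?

Simulating step by step:
t=0: [20, 35, 45, 34, 23, 57]
t=1: [39, 30, 30, 29, 39, 39]
t=2: [13, 20, 20, 20, 13, 13]
t=3: [46, 52, 52, 52, 46, 46]
t=4: [24, 29, 29, 29, 24, 24]
t=5: [42, 38, 38, 38, 42, 42]

Answer: [42, 38, 38, 38, 42, 42]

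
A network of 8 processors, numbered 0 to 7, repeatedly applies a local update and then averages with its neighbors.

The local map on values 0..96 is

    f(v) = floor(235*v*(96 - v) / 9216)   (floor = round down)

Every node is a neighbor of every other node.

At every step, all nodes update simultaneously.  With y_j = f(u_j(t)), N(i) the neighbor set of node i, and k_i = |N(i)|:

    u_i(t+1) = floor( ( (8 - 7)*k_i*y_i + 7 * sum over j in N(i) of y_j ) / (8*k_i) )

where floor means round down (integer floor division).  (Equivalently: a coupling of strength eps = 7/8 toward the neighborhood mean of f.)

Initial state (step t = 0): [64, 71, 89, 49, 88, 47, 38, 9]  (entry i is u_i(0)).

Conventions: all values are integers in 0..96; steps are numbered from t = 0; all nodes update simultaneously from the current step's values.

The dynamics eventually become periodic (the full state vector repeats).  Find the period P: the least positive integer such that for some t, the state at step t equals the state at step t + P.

Answer: 2
Key observation: The state at step 2, [57, 57, 57, 57, 57, 57, 57, 57], reappears at step 4 — and no state repeats earlier — so the cycle the system enters has period 2.

Derivation:
t=0: [64, 71, 89, 49, 88, 47, 38, 9]
t=1: [40, 40, 40, 40, 40, 40, 40, 40]
t=2: [57, 57, 57, 57, 57, 57, 57, 57]
t=3: [56, 56, 56, 56, 56, 56, 56, 56]
t=4: [57, 57, 57, 57, 57, 57, 57, 57]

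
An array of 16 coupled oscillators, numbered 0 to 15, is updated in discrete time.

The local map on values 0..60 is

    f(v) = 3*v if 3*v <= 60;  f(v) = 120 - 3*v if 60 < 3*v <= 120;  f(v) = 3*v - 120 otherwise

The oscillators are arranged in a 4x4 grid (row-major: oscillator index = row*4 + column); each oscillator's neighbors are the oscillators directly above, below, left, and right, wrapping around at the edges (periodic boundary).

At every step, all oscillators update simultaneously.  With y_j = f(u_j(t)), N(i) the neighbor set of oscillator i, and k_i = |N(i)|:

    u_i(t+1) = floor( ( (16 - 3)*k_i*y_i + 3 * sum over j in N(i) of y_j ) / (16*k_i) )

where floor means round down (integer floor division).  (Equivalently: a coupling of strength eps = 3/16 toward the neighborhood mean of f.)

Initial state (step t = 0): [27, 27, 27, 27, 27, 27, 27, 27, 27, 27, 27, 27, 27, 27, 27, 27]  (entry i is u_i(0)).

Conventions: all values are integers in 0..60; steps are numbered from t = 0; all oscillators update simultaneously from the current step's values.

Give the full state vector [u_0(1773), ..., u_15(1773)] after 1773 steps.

Answer: [39, 39, 39, 39, 39, 39, 39, 39, 39, 39, 39, 39, 39, 39, 39, 39]
Key observation: The state at step 0, [27, 27, 27, 27, 27, 27, 27, 27, 27, 27, 27, 27, 27, 27, 27, 27], reappears at step 4: the system is in a cycle of period 4 from step 0 on.  Therefore the state at step 1773 equals the state at step 0 + ((1773 - 0) mod 4) = 1, which is [39, 39, 39, 39, 39, 39, 39, 39, 39, 39, 39, 39, 39, 39, 39, 39].

Derivation:
t=0: [27, 27, 27, 27, 27, 27, 27, 27, 27, 27, 27, 27, 27, 27, 27, 27]
t=1: [39, 39, 39, 39, 39, 39, 39, 39, 39, 39, 39, 39, 39, 39, 39, 39]
t=2: [3, 3, 3, 3, 3, 3, 3, 3, 3, 3, 3, 3, 3, 3, 3, 3]
t=3: [9, 9, 9, 9, 9, 9, 9, 9, 9, 9, 9, 9, 9, 9, 9, 9]
t=4: [27, 27, 27, 27, 27, 27, 27, 27, 27, 27, 27, 27, 27, 27, 27, 27]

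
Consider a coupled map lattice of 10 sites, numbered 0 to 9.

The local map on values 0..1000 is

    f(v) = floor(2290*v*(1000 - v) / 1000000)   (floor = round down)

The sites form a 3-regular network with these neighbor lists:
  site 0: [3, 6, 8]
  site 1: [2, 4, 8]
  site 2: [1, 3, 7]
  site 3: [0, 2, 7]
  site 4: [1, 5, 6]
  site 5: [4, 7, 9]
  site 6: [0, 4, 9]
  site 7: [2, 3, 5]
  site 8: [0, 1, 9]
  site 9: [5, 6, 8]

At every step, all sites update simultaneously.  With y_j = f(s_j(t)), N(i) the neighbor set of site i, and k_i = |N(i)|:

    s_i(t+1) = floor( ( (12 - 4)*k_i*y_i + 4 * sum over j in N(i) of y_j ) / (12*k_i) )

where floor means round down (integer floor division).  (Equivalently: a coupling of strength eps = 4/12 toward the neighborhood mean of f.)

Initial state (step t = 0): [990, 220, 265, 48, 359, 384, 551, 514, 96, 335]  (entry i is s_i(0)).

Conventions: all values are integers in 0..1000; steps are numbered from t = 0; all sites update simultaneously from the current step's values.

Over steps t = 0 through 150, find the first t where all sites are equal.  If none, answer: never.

Simulating step by step:
t=0: [990, 220, 265, 48, 359, 384, 551, 514, 96, 335]  (not all equal)
t=1: [111, 391, 416, 184, 517, 539, 494, 502, 234, 485]  (not all equal)
t=2: [297, 534, 532, 379, 568, 569, 533, 544, 422, 553]  (not all equal)
t=3: [503, 567, 566, 538, 562, 562, 558, 564, 551, 565]  (not all equal)
t=4: [570, 562, 562, 567, 563, 562, 564, 563, 565, 562]  (not all equal)
t=5: [561, 562, 562, 562, 563, 563, 562, 562, 562, 562]  (not all equal)
t=6: [563, 563, 563, 563, 563, 563, 563, 563, 563, 563]  (all equal)

Answer: 6
Key observation: Synchronization is absorbing here: once all sites are equal they stay equal, and step 6 is the first all-equal step.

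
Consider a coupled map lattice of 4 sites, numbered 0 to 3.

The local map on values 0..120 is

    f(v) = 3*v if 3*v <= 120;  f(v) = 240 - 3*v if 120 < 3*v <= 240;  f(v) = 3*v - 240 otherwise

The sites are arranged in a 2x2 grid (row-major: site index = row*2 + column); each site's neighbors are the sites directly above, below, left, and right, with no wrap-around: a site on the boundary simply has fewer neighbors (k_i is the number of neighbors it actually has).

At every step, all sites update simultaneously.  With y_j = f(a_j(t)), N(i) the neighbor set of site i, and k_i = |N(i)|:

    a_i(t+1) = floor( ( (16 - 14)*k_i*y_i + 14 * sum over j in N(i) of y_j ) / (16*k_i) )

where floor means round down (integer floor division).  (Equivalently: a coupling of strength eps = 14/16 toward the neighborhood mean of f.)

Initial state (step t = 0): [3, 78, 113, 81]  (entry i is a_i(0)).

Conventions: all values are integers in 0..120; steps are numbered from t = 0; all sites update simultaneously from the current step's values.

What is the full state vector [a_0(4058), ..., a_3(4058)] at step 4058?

Simulating step by step:
t=0: [3, 78, 113, 81]
t=1: [47, 6, 17, 46]
t=2: [42, 90, 94, 42]
t=3: [45, 103, 105, 45]
t=4: [76, 100, 101, 76]
t=5: [55, 18, 18, 55]
t=6: [56, 72, 72, 56]
t=7: [30, 66, 66, 30]
t=8: [48, 84, 84, 48]
t=9: [22, 85, 85, 22]
t=10: [21, 59, 59, 21]
t=11: [63, 63, 63, 63]
t=12: [51, 51, 51, 51]
t=13: [87, 87, 87, 87]
t=14: [21, 21, 21, 21]
t=15: [63, 63, 63, 63]

Answer: [21, 21, 21, 21]
Key observation: The state at step 11, [63, 63, 63, 63], reappears at step 15: the system is in a cycle of period 4 from step 11 on.  Therefore the state at step 4058 equals the state at step 11 + ((4058 - 11) mod 4) = 14, which is [21, 21, 21, 21].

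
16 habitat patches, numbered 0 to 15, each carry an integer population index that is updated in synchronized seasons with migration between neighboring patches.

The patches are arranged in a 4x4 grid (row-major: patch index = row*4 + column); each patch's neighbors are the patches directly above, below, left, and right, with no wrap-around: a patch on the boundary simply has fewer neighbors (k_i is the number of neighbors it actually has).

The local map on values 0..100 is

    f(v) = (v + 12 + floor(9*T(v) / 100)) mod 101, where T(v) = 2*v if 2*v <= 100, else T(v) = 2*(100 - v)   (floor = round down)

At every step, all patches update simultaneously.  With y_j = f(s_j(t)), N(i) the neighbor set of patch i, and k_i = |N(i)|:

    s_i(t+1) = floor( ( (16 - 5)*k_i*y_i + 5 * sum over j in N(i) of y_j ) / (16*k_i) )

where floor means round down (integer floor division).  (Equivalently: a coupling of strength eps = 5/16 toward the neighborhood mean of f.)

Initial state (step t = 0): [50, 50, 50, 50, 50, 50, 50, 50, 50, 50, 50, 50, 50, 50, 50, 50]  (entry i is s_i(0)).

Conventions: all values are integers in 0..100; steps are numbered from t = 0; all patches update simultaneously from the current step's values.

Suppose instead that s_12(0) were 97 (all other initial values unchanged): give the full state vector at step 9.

Simulating step by step:
t=0: [50, 50, 50, 50, 50, 50, 50, 50, 50, 50, 50, 50, 97, 50, 50, 50]
t=1: [71, 71, 71, 71, 71, 71, 71, 71, 64, 71, 71, 71, 27, 64, 71, 71]
t=2: [88, 88, 88, 88, 87, 88, 88, 88, 79, 87, 88, 88, 55, 79, 87, 88]
t=3: [0, 1, 1, 1, 10, 0, 1, 1, 72, 14, 0, 1, 80, 72, 10, 0]
t=4: [13, 12, 13, 13, 27, 14, 12, 13, 76, 35, 14, 12, 93, 76, 27, 13]
t=5: [29, 26, 26, 27, 44, 30, 26, 26, 73, 55, 30, 26, 32, 73, 44, 29]
t=6: [48, 42, 42, 42, 62, 49, 42, 42, 80, 72, 49, 42, 61, 80, 62, 48]
t=7: [68, 62, 61, 61, 79, 70, 62, 61, 91, 86, 70, 62, 84, 91, 79, 68]
t=8: [85, 81, 80, 80, 82, 87, 81, 80, 32, 82, 87, 81, 68, 32, 82, 85]
t=9: [98, 86, 95, 95, 82, 30, 80, 95, 62, 74, 30, 86, 73, 62, 82, 98]

Answer: [98, 86, 95, 95, 82, 30, 80, 95, 62, 74, 30, 86, 73, 62, 82, 98]
Key observation: This trace re-runs the system from the modified initial state.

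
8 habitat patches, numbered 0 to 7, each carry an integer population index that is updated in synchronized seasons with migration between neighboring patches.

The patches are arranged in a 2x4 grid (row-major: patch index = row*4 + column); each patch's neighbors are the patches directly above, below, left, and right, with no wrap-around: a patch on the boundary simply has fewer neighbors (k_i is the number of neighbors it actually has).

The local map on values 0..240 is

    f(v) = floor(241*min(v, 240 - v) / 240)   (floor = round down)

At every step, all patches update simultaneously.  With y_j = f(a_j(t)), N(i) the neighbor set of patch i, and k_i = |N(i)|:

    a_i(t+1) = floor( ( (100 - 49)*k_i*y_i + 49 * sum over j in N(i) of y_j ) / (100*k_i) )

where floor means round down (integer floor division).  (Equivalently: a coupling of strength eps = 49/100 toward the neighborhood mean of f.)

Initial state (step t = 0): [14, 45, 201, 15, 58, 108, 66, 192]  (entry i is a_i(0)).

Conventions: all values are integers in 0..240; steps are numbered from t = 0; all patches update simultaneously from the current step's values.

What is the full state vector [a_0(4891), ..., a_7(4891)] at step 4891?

Answer: [44, 44, 44, 44, 44, 44, 44, 44]
Key observation: The state at step 19, [44, 44, 44, 44, 44, 44, 44, 44], reappears at step 20: the system is in a cycle of period 1 from step 19 on.  Therefore the state at step 4891 equals the state at step 19 + ((4891 - 19) mod 1) = 19, which is [44, 44, 44, 44, 44, 44, 44, 44].

Derivation:
t=0: [14, 45, 201, 15, 58, 108, 66, 192]
t=1: [32, 49, 40, 28, 59, 82, 65, 44]
t=2: [42, 50, 43, 34, 58, 70, 60, 45]
t=3: [47, 50, 45, 38, 57, 63, 56, 45]
t=4: [50, 50, 46, 41, 56, 58, 53, 45]
t=5: [51, 50, 46, 43, 55, 55, 51, 45]
t=6: [51, 50, 46, 44, 54, 53, 49, 45]
t=7: [51, 50, 46, 44, 53, 52, 48, 45]
t=8: [51, 49, 46, 44, 52, 51, 47, 45]
t=9: [50, 49, 46, 44, 51, 50, 47, 45]
t=10: [50, 48, 46, 44, 50, 49, 47, 45]
t=11: [49, 48, 46, 44, 49, 48, 46, 45]
t=12: [48, 47, 46, 44, 48, 47, 46, 45]
t=13: [47, 47, 45, 44, 47, 47, 46, 45]
t=14: [47, 46, 45, 44, 47, 46, 45, 45]
t=15: [46, 46, 45, 44, 46, 46, 45, 44]
t=16: [46, 45, 45, 44, 46, 45, 45, 44]
t=17: [45, 45, 44, 44, 45, 45, 44, 44]
t=18: [45, 44, 44, 44, 45, 44, 44, 44]
t=19: [44, 44, 44, 44, 44, 44, 44, 44]
t=20: [44, 44, 44, 44, 44, 44, 44, 44]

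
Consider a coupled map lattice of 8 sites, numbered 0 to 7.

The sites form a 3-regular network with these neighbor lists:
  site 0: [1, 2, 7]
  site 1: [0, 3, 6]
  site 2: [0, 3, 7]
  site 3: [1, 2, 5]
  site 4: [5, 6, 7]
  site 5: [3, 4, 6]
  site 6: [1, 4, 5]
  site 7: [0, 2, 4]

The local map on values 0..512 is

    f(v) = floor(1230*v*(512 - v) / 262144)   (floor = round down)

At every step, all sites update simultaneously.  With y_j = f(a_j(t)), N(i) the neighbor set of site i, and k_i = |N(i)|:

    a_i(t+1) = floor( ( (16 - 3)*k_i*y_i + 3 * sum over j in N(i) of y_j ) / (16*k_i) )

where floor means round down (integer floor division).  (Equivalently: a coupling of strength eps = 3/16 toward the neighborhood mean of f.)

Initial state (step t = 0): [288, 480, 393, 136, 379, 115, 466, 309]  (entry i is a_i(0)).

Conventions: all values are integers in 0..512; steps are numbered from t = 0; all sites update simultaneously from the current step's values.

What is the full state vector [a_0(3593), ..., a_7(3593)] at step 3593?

Answer: [298, 298, 298, 298, 299, 299, 298, 298]
Key observation: The state at step 5, [298, 298, 298, 298, 299, 299, 298, 298], reappears at step 7: the system is in a cycle of period 2 from step 5 on.  Therefore the state at step 3593 equals the state at step 5 + ((3593 - 5) mod 2) = 5, which is [298, 298, 298, 298, 299, 299, 298, 298].

Derivation:
t=0: [288, 480, 393, 136, 379, 115, 466, 309]
t=1: [281, 98, 230, 225, 229, 209, 113, 286]
t=2: [296, 205, 303, 294, 297, 292, 220, 303]
t=3: [298, 295, 297, 299, 299, 300, 300, 297]
t=4: [299, 299, 298, 298, 298, 298, 298, 298]
t=5: [298, 298, 298, 298, 299, 299, 298, 298]
t=6: [299, 299, 299, 298, 298, 298, 298, 298]
t=7: [298, 298, 298, 298, 299, 299, 298, 298]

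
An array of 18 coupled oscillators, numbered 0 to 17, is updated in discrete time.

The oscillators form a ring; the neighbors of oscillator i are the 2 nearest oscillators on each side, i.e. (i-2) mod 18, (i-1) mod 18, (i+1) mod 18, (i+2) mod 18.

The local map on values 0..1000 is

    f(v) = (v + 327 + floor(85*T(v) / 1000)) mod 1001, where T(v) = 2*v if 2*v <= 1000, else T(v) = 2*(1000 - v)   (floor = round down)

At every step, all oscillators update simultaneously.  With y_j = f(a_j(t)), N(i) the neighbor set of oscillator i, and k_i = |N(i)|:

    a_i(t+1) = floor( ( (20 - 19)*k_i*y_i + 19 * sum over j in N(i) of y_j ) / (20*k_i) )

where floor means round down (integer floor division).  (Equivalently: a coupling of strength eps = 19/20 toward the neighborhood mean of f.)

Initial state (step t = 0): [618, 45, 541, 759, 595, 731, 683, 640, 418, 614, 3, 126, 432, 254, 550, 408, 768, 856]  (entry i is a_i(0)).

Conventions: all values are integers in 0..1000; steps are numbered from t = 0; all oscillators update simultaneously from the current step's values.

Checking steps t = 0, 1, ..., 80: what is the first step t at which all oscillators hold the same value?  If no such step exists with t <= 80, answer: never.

Answer: 28
Key observation: Synchronization is absorbing here: once all oscillators are equal they stay equal, and step 28 is the first all-equal step.

Derivation:
t=0: [618, 45, 541, 759, 595, 731, 683, 640, 418, 614, 3, 126, 432, 254, 550, 408, 768, 856]  (not all equal)
t=1: [395, 324, 404, 580, 342, 291, 462, 235, 141, 391, 521, 449, 607, 758, 615, 495, 474, 324]  (not all equal)
t=2: [773, 812, 799, 737, 822, 786, 633, 697, 780, 721, 789, 716, 504, 662, 691, 453, 615, 814]  (not all equal)
t=3: [126, 144, 148, 160, 112, 97, 130, 100, 87, 113, 302, 290, 129, 460, 436, 111, 293, 286]  (not all equal)
t=4: [575, 535, 485, 475, 481, 472, 444, 451, 511, 549, 516, 622, 747, 621, 627, 742, 610, 530]  (not all equal)
t=5: [707, 922, 920, 899, 875, 868, 883, 897, 895, 691, 521, 476, 234, 61, 57, 234, 483, 528]  (not all equal)
t=6: [561, 373, 204, 239, 235, 232, 228, 190, 360, 547, 471, 518, 648, 607, 611, 651, 521, 482]  (not all equal)
t=7: [795, 756, 724, 630, 591, 587, 622, 713, 743, 784, 675, 726, 668, 287, 474, 672, 495, 683]  (not all equal)
t=8: [289, 84, 309, 521, 312, 311, 515, 302, 77, 91, 99, 221, 405, 290, 440, 599, 318, 296]  (not all equal)
t=9: [623, 723, 678, 639, 801, 800, 634, 619, 609, 526, 552, 585, 641, 798, 792, 733, 788, 694]  (not all equal)
t=10: [89, 44, 72, 113, 71, 59, 79, 265, 455, 509, 509, 541, 535, 308, 112, 131, 88, 89]  (not all equal)
t=11: [413, 430, 419, 401, 420, 476, 567, 647, 730, 844, 916, 870, 761, 705, 625, 500, 448, 429]  (not all equal)
t=12: [830, 813, 813, 834, 863, 664, 484, 511, 349, 154, 165, 167, 141, 305, 468, 466, 651, 849]  (not all equal)
t=13: [146, 184, 187, 151, 318, 528, 499, 564, 711, 666, 561, 548, 641, 689, 538, 469, 507, 309]  (not all equal)
t=14: [664, 557, 559, 671, 722, 777, 683, 518, 689, 706, 312, 309, 695, 667, 495, 664, 759, 706]  (not all equal)
t=15: [507, 318, 321, 514, 293, 276, 294, 129, 421, 567, 250, 246, 558, 409, 114, 278, 262, 283]  (not all equal)
t=16: [685, 794, 797, 691, 732, 682, 654, 761, 690, 648, 828, 826, 641, 678, 747, 639, 669, 721]  (not all equal)
t=17: [111, 98, 100, 116, 82, 83, 87, 54, 93, 134, 82, 80, 129, 86, 44, 77, 73, 75]  (not all equal)
t=18: [429, 443, 445, 434, 438, 425, 418, 439, 430, 420, 452, 450, 415, 423, 430, 408, 416, 430]  (not all equal)
t=19: [833, 835, 837, 838, 830, 831, 832, 822, 832, 843, 829, 827, 838, 824, 813, 822, 822, 822]  (not all equal)
t=20: [183, 186, 187, 187, 187, 184, 183, 187, 185, 183, 188, 186, 179, 180, 180, 176, 178, 182]  (not all equal)
t=21: [540, 542, 543, 544, 543, 543, 543, 541, 543, 544, 541, 540, 540, 537, 535, 536, 537, 538]  (not all equal)
t=22: [944, 945, 946, 946, 947, 947, 946, 947, 946, 946, 946, 945, 943, 942, 942, 941, 942, 943]  (not all equal)
t=23: [279, 279, 280, 281, 281, 281, 281, 281, 281, 281, 280, 279, 278, 277, 277, 277, 277, 278]  (not all equal)
t=24: [652, 653, 654, 654, 654, 655, 655, 655, 654, 654, 653, 653, 652, 651, 651, 651, 651, 652]  (not all equal)
t=25: [37, 37, 37, 38, 38, 38, 38, 38, 38, 37, 37, 37, 36, 36, 36, 36, 36, 36]  (not all equal)
t=26: [369, 370, 370, 370, 370, 371, 371, 370, 370, 370, 370, 369, 369, 369, 369, 369, 369, 369]  (not all equal)
t=27: [758, 758, 758, 759, 759, 759, 759, 759, 759, 758, 758, 758, 758, 758, 758, 758, 758, 758]  (not all equal)
t=28: [125, 125, 125, 125, 125, 125, 125, 125, 125, 125, 125, 125, 125, 125, 125, 125, 125, 125]  (all equal)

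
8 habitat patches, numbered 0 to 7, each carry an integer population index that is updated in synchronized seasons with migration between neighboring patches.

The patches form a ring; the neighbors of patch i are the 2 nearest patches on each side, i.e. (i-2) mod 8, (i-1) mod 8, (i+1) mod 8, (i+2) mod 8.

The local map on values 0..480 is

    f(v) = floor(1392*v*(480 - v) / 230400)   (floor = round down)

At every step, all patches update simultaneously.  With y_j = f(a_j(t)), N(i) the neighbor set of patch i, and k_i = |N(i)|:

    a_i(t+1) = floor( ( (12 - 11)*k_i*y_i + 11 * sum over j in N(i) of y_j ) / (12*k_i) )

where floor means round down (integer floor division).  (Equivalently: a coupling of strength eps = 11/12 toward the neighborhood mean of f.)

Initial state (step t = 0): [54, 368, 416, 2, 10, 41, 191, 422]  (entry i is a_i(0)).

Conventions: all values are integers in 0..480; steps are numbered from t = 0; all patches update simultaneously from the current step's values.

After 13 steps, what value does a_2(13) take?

Simulating step by step:
t=0: [54, 368, 416, 2, 10, 41, 191, 422]
t=1: [215, 123, 109, 125, 141, 126, 124, 202]
t=2: [283, 295, 287, 266, 263, 288, 306, 290]
t=3: [329, 335, 337, 335, 333, 334, 335, 330]
t=4: [294, 295, 294, 293, 292, 294, 296, 295]
t=5: [329, 329, 330, 330, 330, 330, 329, 329]
t=6: [299, 299, 299, 299, 299, 299, 299, 299]
t=7: [326, 326, 326, 326, 326, 326, 326, 326]
t=8: [303, 303, 303, 303, 303, 303, 303, 303]
t=9: [324, 324, 324, 324, 324, 324, 324, 324]
t=10: [305, 305, 305, 305, 305, 305, 305, 305]
t=11: [322, 322, 322, 322, 322, 322, 322, 322]
t=12: [307, 307, 307, 307, 307, 307, 307, 307]
t=13: [320, 320, 320, 320, 320, 320, 320, 320]

Answer: a_2(13) = 320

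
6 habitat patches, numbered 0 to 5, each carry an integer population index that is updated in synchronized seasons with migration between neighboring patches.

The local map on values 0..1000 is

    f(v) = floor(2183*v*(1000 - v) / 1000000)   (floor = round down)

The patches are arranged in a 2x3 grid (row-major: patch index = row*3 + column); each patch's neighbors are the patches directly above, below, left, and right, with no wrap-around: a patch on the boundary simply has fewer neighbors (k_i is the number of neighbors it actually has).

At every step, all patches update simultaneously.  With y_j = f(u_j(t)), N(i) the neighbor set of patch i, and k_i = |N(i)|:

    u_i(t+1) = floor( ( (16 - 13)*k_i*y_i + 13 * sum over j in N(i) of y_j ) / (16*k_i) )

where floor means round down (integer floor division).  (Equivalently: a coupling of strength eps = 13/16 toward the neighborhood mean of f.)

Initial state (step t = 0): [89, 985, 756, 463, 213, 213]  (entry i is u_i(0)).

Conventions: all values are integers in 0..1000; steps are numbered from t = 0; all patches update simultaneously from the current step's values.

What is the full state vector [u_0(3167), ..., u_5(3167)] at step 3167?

Answer: [541, 541, 541, 541, 541, 541]
Key observation: The state at step 4, [542, 542, 542, 542, 542, 542], reappears at step 6: the system is in a cycle of period 2 from step 4 on.  Therefore the state at step 3167 equals the state at step 4 + ((3167 - 4) mod 2) = 5, which is [541, 541, 541, 541, 541, 541].

Derivation:
t=0: [89, 985, 756, 463, 213, 213]
t=1: [266, 261, 236, 321, 322, 380]
t=2: [443, 429, 453, 455, 471, 449]
t=3: [537, 539, 537, 540, 539, 541]
t=4: [542, 542, 542, 542, 542, 542]
t=5: [541, 541, 541, 541, 541, 541]
t=6: [542, 542, 542, 542, 542, 542]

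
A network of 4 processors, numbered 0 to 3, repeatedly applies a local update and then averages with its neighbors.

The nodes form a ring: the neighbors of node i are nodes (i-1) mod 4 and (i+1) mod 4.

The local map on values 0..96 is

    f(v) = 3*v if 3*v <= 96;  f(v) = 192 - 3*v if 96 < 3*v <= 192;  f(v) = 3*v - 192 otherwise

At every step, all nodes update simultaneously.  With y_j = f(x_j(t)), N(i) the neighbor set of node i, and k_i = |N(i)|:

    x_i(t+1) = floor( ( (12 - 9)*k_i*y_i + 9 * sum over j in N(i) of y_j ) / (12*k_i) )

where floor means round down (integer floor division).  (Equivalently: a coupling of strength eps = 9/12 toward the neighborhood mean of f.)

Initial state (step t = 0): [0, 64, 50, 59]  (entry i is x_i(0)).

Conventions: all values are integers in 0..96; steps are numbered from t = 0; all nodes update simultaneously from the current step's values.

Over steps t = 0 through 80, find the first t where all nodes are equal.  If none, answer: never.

Simulating step by step:
t=0: [0, 64, 50, 59]  (not all equal)
t=1: [5, 15, 16, 19]  (not all equal)
t=2: [42, 34, 50, 37]  (not all equal)
t=3: [80, 63, 74, 60]  (not all equal)
t=4: [17, 30, 13, 32]  (not all equal)
t=5: [82, 56, 79, 57]  (not all equal)
t=6: [30, 43, 28, 42]  (not all equal)
t=7: [70, 81, 69, 81]  (not all equal)
t=8: [42, 25, 42, 25]  (not all equal)
t=9: [72, 68, 72, 68]  (not all equal)
t=10: [15, 21, 15, 21]  (not all equal)
t=11: [58, 49, 58, 49]  (not all equal)
t=12: [38, 24, 38, 24]  (not all equal)
t=13: [73, 76, 73, 76]  (not all equal)
t=14: [33, 29, 33, 29]  (not all equal)
t=15: [88, 91, 88, 91]  (not all equal)
t=16: [78, 74, 78, 74]  (not all equal)
t=17: [33, 39, 33, 39]  (not all equal)
t=18: [79, 88, 79, 88]  (not all equal)
t=19: [65, 51, 65, 51]  (not all equal)
t=20: [30, 12, 30, 12]  (not all equal)
t=21: [49, 76, 49, 76]  (not all equal)
t=22: [38, 42, 38, 42]  (not all equal)
t=23: [69, 75, 69, 75]  (not all equal)
t=24: [28, 19, 28, 19]  (not all equal)
t=25: [63, 77, 63, 77]  (not all equal)
t=26: [30, 12, 30, 12]  (not all equal)

Answer: never
Key observation: The state at step 20 reappears at step 26 — the system is in a cycle of period 6 from step 20 on.  No step 0..26 is synchronized, and the cycle repeats forever, so no step up to 80 (or ever) has all nodes equal.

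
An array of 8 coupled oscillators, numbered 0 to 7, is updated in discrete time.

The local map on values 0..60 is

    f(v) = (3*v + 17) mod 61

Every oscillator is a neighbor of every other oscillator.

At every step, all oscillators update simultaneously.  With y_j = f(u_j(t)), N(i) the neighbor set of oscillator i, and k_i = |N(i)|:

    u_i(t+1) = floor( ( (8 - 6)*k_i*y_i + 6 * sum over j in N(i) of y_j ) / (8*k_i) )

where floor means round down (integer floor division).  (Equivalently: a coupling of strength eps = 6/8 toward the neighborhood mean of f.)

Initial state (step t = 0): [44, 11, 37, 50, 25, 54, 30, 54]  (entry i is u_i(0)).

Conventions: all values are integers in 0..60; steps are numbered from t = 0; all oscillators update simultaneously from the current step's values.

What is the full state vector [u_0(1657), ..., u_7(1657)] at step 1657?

Answer: [28, 29, 28, 28, 28, 29, 28, 29]
Key observation: The state at step 7, [28, 29, 28, 28, 28, 29, 28, 29], reappears at step 17: the system is in a cycle of period 10 from step 7 on.  Therefore the state at step 1657 equals the state at step 7 + ((1657 - 7) mod 10) = 7, which is [28, 29, 28, 28, 28, 29, 28, 29].

Derivation:
t=0: [44, 11, 37, 50, 25, 54, 30, 54]
t=1: [38, 41, 35, 40, 38, 42, 40, 42]
t=2: [12, 14, 11, 13, 12, 14, 13, 14]
t=3: [55, 56, 54, 55, 55, 56, 55, 56]
t=4: [41, 32, 40, 41, 41, 32, 41, 32]
t=5: [28, 33, 28, 28, 28, 33, 28, 33]
t=6: [44, 46, 44, 44, 44, 46, 44, 46]
t=7: [28, 29, 28, 28, 28, 29, 28, 29]
t=8: [40, 41, 40, 40, 40, 41, 40, 41]
t=9: [15, 16, 15, 15, 15, 16, 15, 16]
t=10: [1, 2, 1, 1, 1, 2, 1, 2]
t=11: [20, 21, 20, 20, 20, 21, 20, 21]
t=12: [16, 17, 16, 16, 16, 17, 16, 17]
t=13: [4, 5, 4, 4, 4, 5, 4, 5]
t=14: [29, 30, 29, 29, 29, 30, 29, 30]
t=15: [43, 44, 43, 43, 43, 44, 43, 44]
t=16: [24, 25, 24, 24, 24, 25, 24, 25]
t=17: [28, 29, 28, 28, 28, 29, 28, 29]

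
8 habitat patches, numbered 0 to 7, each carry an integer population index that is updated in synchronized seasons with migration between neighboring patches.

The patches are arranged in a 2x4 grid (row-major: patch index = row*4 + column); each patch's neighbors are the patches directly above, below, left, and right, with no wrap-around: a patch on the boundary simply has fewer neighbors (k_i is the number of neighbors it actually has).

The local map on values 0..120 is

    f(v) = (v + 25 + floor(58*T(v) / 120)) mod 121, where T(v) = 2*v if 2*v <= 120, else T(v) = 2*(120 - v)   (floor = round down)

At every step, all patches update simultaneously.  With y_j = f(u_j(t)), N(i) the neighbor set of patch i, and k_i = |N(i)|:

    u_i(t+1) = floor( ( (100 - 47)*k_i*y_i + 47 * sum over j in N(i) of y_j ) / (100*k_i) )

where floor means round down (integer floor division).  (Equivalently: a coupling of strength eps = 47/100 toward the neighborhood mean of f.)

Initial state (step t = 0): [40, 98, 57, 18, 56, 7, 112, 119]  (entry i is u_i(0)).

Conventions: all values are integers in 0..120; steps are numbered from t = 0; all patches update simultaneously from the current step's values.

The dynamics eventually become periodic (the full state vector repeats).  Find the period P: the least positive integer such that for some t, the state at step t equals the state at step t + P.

Answer: 2
Key observation: The state at step 5, [22, 22, 22, 22, 22, 22, 22, 22], reappears at step 7 — and no state repeats earlier — so the cycle the system enters has period 2.

Derivation:
t=0: [40, 98, 57, 18, 56, 7, 112, 119]
t=1: [63, 36, 25, 40, 40, 29, 24, 31]
t=2: [58, 78, 81, 91, 79, 85, 75, 86]
t=3: [19, 21, 22, 22, 21, 22, 22, 22]
t=4: [63, 66, 67, 68, 65, 67, 68, 68]
t=5: [22, 22, 22, 22, 22, 22, 22, 22]
t=6: [68, 68, 68, 68, 68, 68, 68, 68]
t=7: [22, 22, 22, 22, 22, 22, 22, 22]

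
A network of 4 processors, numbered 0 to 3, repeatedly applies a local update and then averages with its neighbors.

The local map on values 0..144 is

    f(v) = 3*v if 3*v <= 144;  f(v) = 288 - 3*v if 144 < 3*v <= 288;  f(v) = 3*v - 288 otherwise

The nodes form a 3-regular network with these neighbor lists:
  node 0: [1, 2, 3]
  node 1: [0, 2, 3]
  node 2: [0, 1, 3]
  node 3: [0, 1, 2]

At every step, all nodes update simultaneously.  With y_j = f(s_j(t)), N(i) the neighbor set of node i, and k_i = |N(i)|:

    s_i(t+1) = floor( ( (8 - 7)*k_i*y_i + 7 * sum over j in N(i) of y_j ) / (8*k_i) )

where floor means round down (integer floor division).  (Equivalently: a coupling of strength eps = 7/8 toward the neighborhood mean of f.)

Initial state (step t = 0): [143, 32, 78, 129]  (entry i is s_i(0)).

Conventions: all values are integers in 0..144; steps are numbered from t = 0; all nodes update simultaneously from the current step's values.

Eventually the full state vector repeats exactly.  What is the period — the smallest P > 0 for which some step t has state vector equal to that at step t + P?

Answer: 8
Key observation: The state at step 7, [81, 81, 81, 81], reappears at step 15 — and no state repeats earlier — so the cycle the system enters has period 8.

Derivation:
t=0: [143, 32, 78, 129]
t=1: [90, 97, 104, 97]
t=2: [11, 13, 10, 13]
t=3: [35, 34, 36, 34]
t=4: [104, 104, 103, 104]
t=5: [23, 23, 23, 23]
t=6: [69, 69, 69, 69]
t=7: [81, 81, 81, 81]
t=8: [45, 45, 45, 45]
t=9: [135, 135, 135, 135]
t=10: [117, 117, 117, 117]
t=11: [63, 63, 63, 63]
t=12: [99, 99, 99, 99]
t=13: [9, 9, 9, 9]
t=14: [27, 27, 27, 27]
t=15: [81, 81, 81, 81]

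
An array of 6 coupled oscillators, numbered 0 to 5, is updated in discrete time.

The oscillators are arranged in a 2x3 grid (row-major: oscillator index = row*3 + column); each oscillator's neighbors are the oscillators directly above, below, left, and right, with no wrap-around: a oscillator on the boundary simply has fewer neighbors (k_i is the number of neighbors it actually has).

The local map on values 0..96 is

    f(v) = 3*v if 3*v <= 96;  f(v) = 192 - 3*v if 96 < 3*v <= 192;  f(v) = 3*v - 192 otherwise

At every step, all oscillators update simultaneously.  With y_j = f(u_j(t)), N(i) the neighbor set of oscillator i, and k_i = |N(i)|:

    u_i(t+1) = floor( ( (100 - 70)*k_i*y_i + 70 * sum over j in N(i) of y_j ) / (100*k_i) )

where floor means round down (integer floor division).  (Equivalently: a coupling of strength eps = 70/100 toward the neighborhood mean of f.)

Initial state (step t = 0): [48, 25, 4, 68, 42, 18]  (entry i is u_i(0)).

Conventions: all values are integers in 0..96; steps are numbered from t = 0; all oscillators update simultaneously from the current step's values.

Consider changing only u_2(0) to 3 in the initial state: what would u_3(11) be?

Simulating step by step:
t=0: [48, 25, 3, 68, 42, 18]
t=1: [44, 51, 47, 43, 52, 42]
t=2: [53, 46, 52, 52, 50, 50]
t=3: [41, 42, 44, 37, 43, 39]
t=4: [72, 64, 67, 70, 70, 65]
t=5: [13, 11, 3, 20, 10, 10]
t=6: [44, 28, 24, 42, 37, 22]
t=7: [70, 74, 74, 69, 74, 73]
t=8: [21, 27, 28, 21, 25, 29]
t=9: [69, 76, 84, 67, 76, 81]
t=10: [20, 36, 48, 20, 33, 48]
t=11: [68, 72, 60, 71, 72, 63]

Answer: u_3(11) = 71
Key observation: This trace re-runs the system from the modified initial state.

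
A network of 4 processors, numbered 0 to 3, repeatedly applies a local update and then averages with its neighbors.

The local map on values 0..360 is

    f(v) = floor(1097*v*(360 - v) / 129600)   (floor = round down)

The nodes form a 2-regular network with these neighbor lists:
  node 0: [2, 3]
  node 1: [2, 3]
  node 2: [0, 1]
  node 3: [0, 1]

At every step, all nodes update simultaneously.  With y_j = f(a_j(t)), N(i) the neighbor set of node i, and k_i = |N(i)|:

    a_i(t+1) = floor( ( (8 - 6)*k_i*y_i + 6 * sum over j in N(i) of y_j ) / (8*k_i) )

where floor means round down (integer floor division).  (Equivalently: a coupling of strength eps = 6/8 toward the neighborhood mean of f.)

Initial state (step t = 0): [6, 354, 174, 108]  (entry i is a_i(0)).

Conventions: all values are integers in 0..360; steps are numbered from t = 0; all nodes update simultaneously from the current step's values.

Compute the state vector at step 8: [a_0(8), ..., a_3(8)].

Simulating step by step:
t=0: [6, 354, 174, 108]
t=1: [192, 192, 81, 70]
t=2: [204, 204, 252, 247]
t=3: [242, 242, 259, 260]
t=4: [225, 225, 236, 235]
t=5: [249, 249, 254, 254]
t=6: [228, 228, 231, 231]
t=7: [252, 252, 253, 253]
t=8: [229, 229, 229, 229]

Answer: [229, 229, 229, 229]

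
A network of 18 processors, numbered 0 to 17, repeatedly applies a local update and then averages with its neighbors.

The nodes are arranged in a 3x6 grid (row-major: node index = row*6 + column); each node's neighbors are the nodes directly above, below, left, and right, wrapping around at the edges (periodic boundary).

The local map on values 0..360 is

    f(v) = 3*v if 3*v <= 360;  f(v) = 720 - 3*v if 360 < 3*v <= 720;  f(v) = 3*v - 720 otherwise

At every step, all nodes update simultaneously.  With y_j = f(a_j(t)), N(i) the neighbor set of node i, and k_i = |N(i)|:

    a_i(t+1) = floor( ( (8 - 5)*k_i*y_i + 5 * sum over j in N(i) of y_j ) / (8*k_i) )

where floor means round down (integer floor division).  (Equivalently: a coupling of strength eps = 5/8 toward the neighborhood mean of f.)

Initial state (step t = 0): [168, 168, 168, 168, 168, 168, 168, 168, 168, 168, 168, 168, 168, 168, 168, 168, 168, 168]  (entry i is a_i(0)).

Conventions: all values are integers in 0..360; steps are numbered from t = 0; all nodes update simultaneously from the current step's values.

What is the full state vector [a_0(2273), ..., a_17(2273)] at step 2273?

Simulating step by step:
t=0: [168, 168, 168, 168, 168, 168, 168, 168, 168, 168, 168, 168, 168, 168, 168, 168, 168, 168]
t=1: [216, 216, 216, 216, 216, 216, 216, 216, 216, 216, 216, 216, 216, 216, 216, 216, 216, 216]
t=2: [72, 72, 72, 72, 72, 72, 72, 72, 72, 72, 72, 72, 72, 72, 72, 72, 72, 72]
t=3: [216, 216, 216, 216, 216, 216, 216, 216, 216, 216, 216, 216, 216, 216, 216, 216, 216, 216]

Answer: [216, 216, 216, 216, 216, 216, 216, 216, 216, 216, 216, 216, 216, 216, 216, 216, 216, 216]
Key observation: The state at step 1, [216, 216, 216, 216, 216, 216, 216, 216, 216, 216, 216, 216, 216, 216, 216, 216, 216, 216], reappears at step 3: the system is in a cycle of period 2 from step 1 on.  Therefore the state at step 2273 equals the state at step 1 + ((2273 - 1) mod 2) = 1, which is [216, 216, 216, 216, 216, 216, 216, 216, 216, 216, 216, 216, 216, 216, 216, 216, 216, 216].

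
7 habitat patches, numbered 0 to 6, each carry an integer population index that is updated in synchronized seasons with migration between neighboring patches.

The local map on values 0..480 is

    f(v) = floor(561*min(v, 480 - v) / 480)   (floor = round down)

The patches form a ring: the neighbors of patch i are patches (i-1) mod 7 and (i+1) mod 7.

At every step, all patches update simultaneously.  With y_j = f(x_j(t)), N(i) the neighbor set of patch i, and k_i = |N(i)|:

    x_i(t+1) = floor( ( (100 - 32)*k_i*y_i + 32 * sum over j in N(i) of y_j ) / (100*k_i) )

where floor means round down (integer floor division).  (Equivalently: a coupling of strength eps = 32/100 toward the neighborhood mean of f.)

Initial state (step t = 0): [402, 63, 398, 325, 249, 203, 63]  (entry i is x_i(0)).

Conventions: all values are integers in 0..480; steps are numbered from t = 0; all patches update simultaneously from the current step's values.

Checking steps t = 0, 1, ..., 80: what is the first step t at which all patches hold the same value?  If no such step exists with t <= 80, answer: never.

Simulating step by step:
t=0: [402, 63, 398, 325, 249, 203, 63]  (not all equal)
t=1: [85, 79, 105, 181, 249, 215, 102]  (not all equal)
t=2: [101, 97, 131, 206, 256, 232, 136]  (not all equal)
t=3: [123, 120, 160, 229, 259, 251, 169]  (not all equal)
t=4: [151, 148, 192, 252, 260, 254, 199]  (not all equal)
t=5: [184, 180, 222, 257, 259, 257, 228]  (not all equal)
t=6: [222, 218, 251, 259, 258, 260, 256]  (not all equal)
t=7: [258, 256, 263, 259, 258, 257, 260]  (not all equal)
t=8: [259, 259, 255, 257, 259, 259, 257]  (not all equal)
t=9: [258, 258, 261, 260, 258, 258, 259]  (not all equal)
t=10: [258, 258, 255, 257, 258, 258, 258]  (not all equal)
t=11: [259, 259, 261, 260, 259, 259, 259]  (not all equal)
t=12: [258, 257, 255, 256, 257, 258, 258]  (not all equal)
t=13: [259, 260, 261, 261, 260, 259, 259]  (not all equal)
t=14: [257, 256, 255, 255, 256, 257, 258]  (not all equal)
t=15: [260, 261, 261, 261, 261, 260, 259]  (not all equal)
t=16: [256, 255, 255, 255, 255, 256, 257]  (not all equal)
t=17: [261, 261, 262, 262, 261, 261, 260]  (not all equal)
t=18: [255, 254, 254, 254, 254, 255, 256]  (not all equal)
t=19: [262, 263, 264, 264, 263, 262, 261]  (not all equal)
t=20: [254, 253, 252, 252, 253, 254, 254]  (not all equal)
t=21: [264, 265, 265, 265, 265, 264, 264]  (not all equal)
t=22: [251, 251, 251, 251, 251, 251, 252]  (not all equal)
t=23: [266, 267, 267, 267, 267, 266, 266]  (not all equal)
t=24: [249, 248, 248, 248, 248, 249, 250]  (not all equal)
t=25: [269, 270, 271, 271, 270, 269, 268]  (not all equal)
t=26: [246, 245, 244, 244, 245, 246, 246]  (not all equal)
t=27: [273, 274, 274, 274, 274, 273, 273]  (not all equal)
t=28: [240, 240, 240, 240, 240, 240, 241]  (not all equal)
t=29: [279, 280, 280, 280, 280, 279, 279]  (not all equal)
t=30: [233, 233, 233, 233, 233, 233, 234]  (not all equal)
t=31: [272, 272, 272, 272, 272, 272, 272]  (all equal)

Answer: 31
Key observation: Synchronization is absorbing here: once all patches are equal they stay equal, and step 31 is the first all-equal step.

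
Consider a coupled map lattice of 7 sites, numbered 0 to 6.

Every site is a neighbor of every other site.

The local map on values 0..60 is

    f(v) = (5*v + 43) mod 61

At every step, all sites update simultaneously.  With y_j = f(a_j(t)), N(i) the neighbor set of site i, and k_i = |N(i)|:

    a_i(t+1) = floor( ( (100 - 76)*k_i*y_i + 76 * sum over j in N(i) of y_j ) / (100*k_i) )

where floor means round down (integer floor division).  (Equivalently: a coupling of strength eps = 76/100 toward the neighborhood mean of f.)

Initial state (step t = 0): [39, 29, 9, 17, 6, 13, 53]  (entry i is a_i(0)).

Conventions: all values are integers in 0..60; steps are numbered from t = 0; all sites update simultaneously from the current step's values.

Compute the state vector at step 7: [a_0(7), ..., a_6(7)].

Answer: [42, 43, 42, 43, 43, 42, 43]

Derivation:
t=0: [39, 29, 9, 17, 6, 13, 53]
t=1: [25, 20, 22, 20, 20, 24, 19]
t=2: [30, 27, 28, 27, 27, 29, 26]
t=3: [30, 35, 29, 35, 35, 30, 35]
t=4: [22, 24, 21, 24, 24, 22, 24]
t=5: [35, 36, 34, 36, 36, 35, 36]
t=6: [36, 37, 36, 37, 37, 36, 37]
t=7: [42, 43, 42, 43, 43, 42, 43]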